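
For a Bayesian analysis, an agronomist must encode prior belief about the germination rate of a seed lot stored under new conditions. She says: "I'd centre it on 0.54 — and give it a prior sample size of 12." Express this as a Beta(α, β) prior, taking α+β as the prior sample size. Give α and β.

Under the effective-sample-size interpretation, Beta(α, β) has prior mean α/(α+β) and prior sample size α+β.
So α+β = 12 and α/(α+β) = 0.54, giving α = 0.54·12 = 6.48 and β = 12 − 6.48 = 5.52.

α = 6.48, β = 5.52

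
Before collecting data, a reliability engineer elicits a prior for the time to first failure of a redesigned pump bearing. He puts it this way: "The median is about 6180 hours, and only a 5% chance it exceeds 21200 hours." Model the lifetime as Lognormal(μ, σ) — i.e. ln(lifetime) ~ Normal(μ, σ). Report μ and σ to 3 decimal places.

μ ≈ 8.729, σ ≈ 0.749

If T ~ Lognormal(μ,σ) then ln T ~ Normal(μ,σ), so the p-quantile of ln T is μ + z_p·σ.
ln(6180) = 8.729 and ln(21200) = 9.962; z_{0.5} = 0, z_{0.95} = 1.645.
σ = (9.962 − 8.729)/(1.645 − (0)) = 0.749.
μ = 8.729 − (0)·0.749 = 8.729.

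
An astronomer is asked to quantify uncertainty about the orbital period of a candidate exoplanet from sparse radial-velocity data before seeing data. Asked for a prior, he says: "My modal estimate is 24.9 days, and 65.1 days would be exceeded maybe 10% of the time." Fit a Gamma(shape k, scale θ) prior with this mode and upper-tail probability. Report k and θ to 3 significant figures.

Gamma(k,θ) with k>1 has mode (k−1)θ, so θ = 24.9/(k−1).
Need P(X < 65.1) = 0.9 with θ tied to k this way. Start at k = 2, θ = 24.9: P(X<65.1) ≈ 0.735.
Too low — raise k to concentrate. Iterating converges to k ≈ 3.08.
Then θ = 24.9/(3.08−1) ≈ 12.

k ≈ 3.08, θ ≈ 12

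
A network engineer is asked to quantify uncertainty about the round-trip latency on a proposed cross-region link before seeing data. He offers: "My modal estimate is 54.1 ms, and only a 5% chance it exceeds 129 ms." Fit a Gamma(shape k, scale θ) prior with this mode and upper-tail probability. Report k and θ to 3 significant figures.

k ≈ 4.62, θ ≈ 15

Gamma(k,θ) with k>1 has mode (k−1)θ, so θ = 54.1/(k−1).
Need P(X < 129) = 0.95 with θ tied to k this way. Start at k = 2, θ = 54.1: P(X<129) ≈ 0.688.
Too low — raise k to concentrate. Iterating converges to k ≈ 4.62.
Then θ = 54.1/(4.62−1) ≈ 15.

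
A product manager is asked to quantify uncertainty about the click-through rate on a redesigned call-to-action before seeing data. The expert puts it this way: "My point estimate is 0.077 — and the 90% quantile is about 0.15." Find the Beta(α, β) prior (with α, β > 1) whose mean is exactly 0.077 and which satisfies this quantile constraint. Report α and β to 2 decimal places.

α ≈ 1.84, β ≈ 22.03

With mean 0.077 fixed, write α = 0.077s, β = 0.923s where s = α+β.
Need P(θ < 0.15) = 0.9 under Beta(0.077s, 0.923s). Normal approximation: (q−m)/√(m(1−m)/s) ≈ z_{0.9} = 1.28, so s ≈ 0.077·0.923·(1.28)²/(0.15−0.077)² = 21.9.
At s = 21.9: P(θ<0.15) ≈ 0.893. Adjusting to match 0.9 gives s ≈ 23.86.
So α = 0.077·23.86 ≈ 1.84, β = 0.923·23.86 ≈ 22.03.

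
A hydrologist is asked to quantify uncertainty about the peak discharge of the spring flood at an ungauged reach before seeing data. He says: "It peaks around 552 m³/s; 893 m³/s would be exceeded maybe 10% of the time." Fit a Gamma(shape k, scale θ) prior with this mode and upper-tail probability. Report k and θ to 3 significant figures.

k ≈ 9.13, θ ≈ 67.9

Gamma(k,θ) with k>1 has mode (k−1)θ, so θ = 552/(k−1).
Need P(X < 893) = 0.9 with θ tied to k this way. Start at k = 2, θ = 552: P(X<893) ≈ 0.481.
Too low — raise k to concentrate. Iterating converges to k ≈ 9.13.
Then θ = 552/(9.13−1) ≈ 67.9.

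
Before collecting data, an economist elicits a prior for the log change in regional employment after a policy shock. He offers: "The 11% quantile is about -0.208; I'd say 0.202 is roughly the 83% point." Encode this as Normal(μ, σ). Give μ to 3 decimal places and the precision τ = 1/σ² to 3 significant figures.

For Normal(μ,σ), the p-quantile is μ + z_p·σ. Here z_{0.11} = -1.227, z_{0.83} = 0.9542.
So -0.208 = μ − 1.227σ and 0.202 = μ + 0.9542σ.
Subtracting: σ = (0.202 − -0.208)/(0.9542 − (-1.227)) = 0.188.
Then μ = -0.208 − (-1.227)·0.188 = 0.023.
Precision τ = 1/σ² = 1/0.188² = 28.3.

μ = 0.023, τ = 28.3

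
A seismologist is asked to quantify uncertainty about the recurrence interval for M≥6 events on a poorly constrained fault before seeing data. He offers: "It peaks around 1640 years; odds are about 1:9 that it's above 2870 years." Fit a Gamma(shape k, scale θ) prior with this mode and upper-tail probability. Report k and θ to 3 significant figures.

k ≈ 7.06, θ ≈ 270

Gamma(k,θ) with k>1 has mode (k−1)θ, so θ = 1640/(k−1).
Need P(X < 2870) = 0.9 with θ tied to k this way. Start at k = 2, θ = 1640: P(X<2870) ≈ 0.522.
Too low — raise k to concentrate. Iterating converges to k ≈ 7.06.
Then θ = 1640/(7.06−1) ≈ 270.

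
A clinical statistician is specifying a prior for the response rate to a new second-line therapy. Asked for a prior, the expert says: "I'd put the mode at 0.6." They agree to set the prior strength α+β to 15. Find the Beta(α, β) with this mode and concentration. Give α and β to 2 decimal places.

α = 8.80, β = 6.20

For α,β > 1 the Beta mode is (α−1)/(α+β−2). With α+β = 15, the mode is (α−1)/13.
Set (α−1)/13 = 0.6 → α = 1 + 0.6·13 = 8.80.
β = 15 − α = 6.20.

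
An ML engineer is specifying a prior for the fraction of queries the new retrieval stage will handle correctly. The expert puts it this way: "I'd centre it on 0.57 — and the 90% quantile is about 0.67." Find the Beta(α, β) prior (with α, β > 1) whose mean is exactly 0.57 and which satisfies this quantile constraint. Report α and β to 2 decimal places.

α ≈ 22.38, β ≈ 16.89

With mean 0.57 fixed, write α = 0.57s, β = 0.43s where s = α+β.
Need P(θ < 0.67) = 0.9 under Beta(0.57s, 0.43s). Normal approximation: (q−m)/√(m(1−m)/s) ≈ z_{0.9} = 1.28, so s ≈ 0.57·0.43·(1.28)²/(0.67−0.57)² = 40.3.
At s = 40.3: P(θ<0.67) ≈ 0.903. Adjusting to match 0.9 gives s ≈ 39.27.
So α = 0.57·39.27 ≈ 22.38, β = 0.43·39.27 ≈ 16.89.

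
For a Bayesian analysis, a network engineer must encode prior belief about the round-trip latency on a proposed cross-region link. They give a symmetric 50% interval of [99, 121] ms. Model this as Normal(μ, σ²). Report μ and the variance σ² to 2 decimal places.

μ = 110.00, σ² = 265.97

A symmetric 50% interval runs μ ± z·σ with z = 0.6745.
Half-width = 11, so σ = 11/0.6745 = 16.309 and σ² = 265.97.
μ is the interval midpoint, 110.00.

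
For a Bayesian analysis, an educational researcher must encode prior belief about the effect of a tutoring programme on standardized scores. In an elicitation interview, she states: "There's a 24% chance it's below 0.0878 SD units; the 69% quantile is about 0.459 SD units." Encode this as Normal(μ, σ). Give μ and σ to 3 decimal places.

The p-quantile of Normal(μ,σ) is μ + z_p·σ, with z_{0.24} = -0.7063 and z_{0.69} = 0.4959.
Eliminate σ: μ = (z₂·x₁ − z₁·x₂)/(z₂ − z₁) = (0.4959·0.0878 − (-0.7063)·0.459)/1.202 = 0.306.
Then σ = (x₂ − x₁)/(z₂ − z₁) = (0.459 − 0.0878)/1.202 = 0.309.

μ = 0.306, σ = 0.309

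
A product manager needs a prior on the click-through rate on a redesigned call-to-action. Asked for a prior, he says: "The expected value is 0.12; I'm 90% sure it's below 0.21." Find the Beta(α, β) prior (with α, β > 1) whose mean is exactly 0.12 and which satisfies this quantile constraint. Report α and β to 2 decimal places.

α ≈ 2.80, β ≈ 20.50

With mean 0.12 fixed, write α = 0.12s, β = 0.88s where s = α+β.
Need P(θ < 0.21) = 0.9 under Beta(0.12s, 0.88s). Normal approximation: (q−m)/√(m(1−m)/s) ≈ z_{0.9} = 1.28, so s ≈ 0.12·0.88·(1.28)²/(0.21−0.12)² = 21.4.
At s = 21.4: P(θ<0.21) ≈ 0.893. Adjusting to match 0.9 gives s ≈ 23.30.
So α = 0.12·23.30 ≈ 2.80, β = 0.88·23.30 ≈ 20.50.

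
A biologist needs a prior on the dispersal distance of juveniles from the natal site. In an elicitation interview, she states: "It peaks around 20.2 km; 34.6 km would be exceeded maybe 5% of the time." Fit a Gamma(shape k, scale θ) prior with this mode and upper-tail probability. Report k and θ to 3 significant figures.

k ≈ 10.6, θ ≈ 2.1

Gamma(k,θ) with k>1 has mode (k−1)θ, so θ = 20.2/(k−1).
Need P(X < 34.6) = 0.95 with θ tied to k this way. Start at k = 2, θ = 20.2: P(X<34.6) ≈ 0.511.
Too low — raise k to concentrate. Iterating converges to k ≈ 10.6.
Then θ = 20.2/(10.6−1) ≈ 2.1.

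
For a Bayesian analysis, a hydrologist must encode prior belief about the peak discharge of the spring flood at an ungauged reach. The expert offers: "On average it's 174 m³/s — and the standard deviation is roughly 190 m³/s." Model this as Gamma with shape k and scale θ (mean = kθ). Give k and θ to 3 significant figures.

k ≈ 0.839, θ ≈ 207

For Gamma(k, scale θ): mean = kθ, variance = kθ², so CV = 1/√k.
CV = SD/mean = 190/174 = 1.092, hence k = 1/CV² = 0.839.
Then θ = mean/k = 174/0.839 = 207.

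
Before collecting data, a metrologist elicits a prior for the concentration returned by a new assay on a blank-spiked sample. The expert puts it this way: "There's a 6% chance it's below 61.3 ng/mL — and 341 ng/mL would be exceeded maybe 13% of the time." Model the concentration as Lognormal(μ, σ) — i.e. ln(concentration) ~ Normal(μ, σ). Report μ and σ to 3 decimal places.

If T ~ Lognormal(μ,σ) then ln T ~ Normal(μ,σ), so the p-quantile of ln T is μ + z_p·σ.
ln(61.3) = 4.116 and ln(341) = 5.832; z_{0.06} = -1.555, z_{0.87} = 1.126.
σ = (5.832 − 4.116)/(1.126 − (-1.555)) = 0.640.
μ = 4.116 − (-1.555)·0.640 = 5.111.

μ ≈ 5.111, σ ≈ 0.640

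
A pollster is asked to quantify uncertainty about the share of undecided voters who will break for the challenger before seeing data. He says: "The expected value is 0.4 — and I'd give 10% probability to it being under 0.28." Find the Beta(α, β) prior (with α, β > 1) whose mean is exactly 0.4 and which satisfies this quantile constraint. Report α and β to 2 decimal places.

With mean 0.4 fixed, write α = 0.4s, β = 0.6s where s = α+β.
Need P(θ < 0.28) = 0.1 under Beta(0.4s, 0.6s). Normal approximation: (q−m)/√(m(1−m)/s) ≈ z_{0.1} = -1.28, so s ≈ 0.4·0.6·(-1.28)²/(0.28−0.4)² = 27.4.
At s = 27.4: P(θ<0.28) ≈ 0.095. Adjusting to match 0.1 gives s ≈ 26.21.
So α = 0.4·26.21 ≈ 10.49, β = 0.6·26.21 ≈ 15.73.

α ≈ 10.49, β ≈ 15.73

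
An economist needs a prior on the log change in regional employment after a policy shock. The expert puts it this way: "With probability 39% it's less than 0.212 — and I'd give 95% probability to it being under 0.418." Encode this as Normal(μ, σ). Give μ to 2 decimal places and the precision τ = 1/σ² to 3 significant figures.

μ = 0.24, τ = 87.2

The p-quantile of Normal(μ,σ) is μ + z_p·σ, with z_{0.39} = -0.2793 and z_{0.95} = 1.645.
Eliminate σ: μ = (z₂·x₁ − z₁·x₂)/(z₂ − z₁) = (1.645·0.212 − (-0.2793)·0.418)/1.924 = 0.24.
Then σ = (x₂ − x₁)/(z₂ − z₁) = (0.418 − 0.212)/1.924 = 0.11.
Precision τ = 1/σ² = 1/0.1071² = 87.2.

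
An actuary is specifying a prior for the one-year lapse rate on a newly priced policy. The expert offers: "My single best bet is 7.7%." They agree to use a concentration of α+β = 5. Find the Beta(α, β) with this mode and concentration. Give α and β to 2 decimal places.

For α,β > 1 the Beta mode is (α−1)/(α+β−2). With α+β = 5, the mode is (α−1)/3.
Set (α−1)/3 = 0.077 → α = 1 + 0.077·3 = 1.23.
β = 5 − α = 3.77.

α = 1.23, β = 3.77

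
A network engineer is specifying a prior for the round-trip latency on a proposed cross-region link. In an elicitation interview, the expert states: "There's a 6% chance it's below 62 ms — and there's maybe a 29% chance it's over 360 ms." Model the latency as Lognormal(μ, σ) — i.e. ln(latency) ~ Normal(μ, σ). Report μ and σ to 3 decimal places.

μ ≈ 5.424, σ ≈ 0.834

If T ~ Lognormal(μ,σ) then ln T ~ Normal(μ,σ), so the p-quantile of ln T is μ + z_p·σ.
ln(62) = 4.127 and ln(360) = 5.886; z_{0.06} = -1.555, z_{0.71} = 0.5534.
σ = (5.886 − 4.127)/(0.5534 − (-1.555)) = 0.834.
μ = 4.127 − (-1.555)·0.834 = 5.424.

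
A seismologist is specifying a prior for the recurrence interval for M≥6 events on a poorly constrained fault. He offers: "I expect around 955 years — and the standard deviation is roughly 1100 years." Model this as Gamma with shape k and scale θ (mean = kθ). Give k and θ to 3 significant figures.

k ≈ 0.754, θ ≈ 1270

For Gamma(k, scale θ): mean = kθ, variance = kθ², so CV = 1/√k.
CV = SD/mean = 1100/955 = 1.152, hence k = 1/CV² = 0.754.
Then θ = mean/k = 955/0.754 = 1270.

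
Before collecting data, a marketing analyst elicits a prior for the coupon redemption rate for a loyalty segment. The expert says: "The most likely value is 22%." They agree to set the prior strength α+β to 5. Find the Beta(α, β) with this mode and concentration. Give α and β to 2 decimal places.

α = 1.66, β = 3.34

For α,β > 1 the Beta mode is (α−1)/(α+β−2). With α+β = 5, the mode is (α−1)/3.
Set (α−1)/3 = 0.22 → α = 1 + 0.22·3 = 1.66.
β = 5 − α = 3.34.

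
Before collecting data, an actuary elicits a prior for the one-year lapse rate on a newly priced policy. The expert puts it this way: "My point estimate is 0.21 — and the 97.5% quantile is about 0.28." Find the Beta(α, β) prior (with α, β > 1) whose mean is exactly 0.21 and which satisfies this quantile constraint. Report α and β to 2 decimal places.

With mean 0.21 fixed, write α = 0.21s, β = 0.79s where s = α+β.
Need P(θ < 0.28) = 0.975 under Beta(0.21s, 0.79s). Normal approximation: (q−m)/√(m(1−m)/s) ≈ z_{0.975} = 1.96, so s ≈ 0.21·0.79·(1.96)²/(0.28−0.21)² = 130.1.
At s = 130.1: P(θ<0.28) ≈ 0.969. Adjusting to match 0.975 gives s ≈ 143.72.
So α = 0.21·143.72 ≈ 30.18, β = 0.79·143.72 ≈ 113.54.

α ≈ 30.18, β ≈ 113.54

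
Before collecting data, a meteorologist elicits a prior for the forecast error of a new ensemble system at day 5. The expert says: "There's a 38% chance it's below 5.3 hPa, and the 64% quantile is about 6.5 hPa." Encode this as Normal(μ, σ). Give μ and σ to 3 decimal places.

The p-quantile of Normal(μ,σ) is μ + z_p·σ, with z_{0.38} = -0.3055 and z_{0.64} = 0.3585.
Eliminate σ: μ = (z₂·x₁ − z₁·x₂)/(z₂ − z₁) = (0.3585·5.3 − (-0.3055)·6.5)/0.6639 = 5.852.
Then σ = (x₂ − x₁)/(z₂ − z₁) = (6.5 − 5.3)/0.6639 = 1.807.

μ = 5.852, σ = 1.807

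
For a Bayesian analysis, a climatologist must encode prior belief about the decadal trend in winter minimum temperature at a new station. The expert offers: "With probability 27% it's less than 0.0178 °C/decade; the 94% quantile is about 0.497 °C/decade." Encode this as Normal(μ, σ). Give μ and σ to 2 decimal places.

μ = 0.15, σ = 0.22

For Normal(μ,σ), the p-quantile is μ + z_p·σ. Here z_{0.27} = -0.6128, z_{0.94} = 1.555.
So 0.0178 = μ − 0.6128σ and 0.497 = μ + 1.555σ.
Subtracting: σ = (0.497 − 0.0178)/(1.555 − (-0.6128)) = 0.22.
Then μ = 0.0178 − (-0.6128)·0.22 = 0.15.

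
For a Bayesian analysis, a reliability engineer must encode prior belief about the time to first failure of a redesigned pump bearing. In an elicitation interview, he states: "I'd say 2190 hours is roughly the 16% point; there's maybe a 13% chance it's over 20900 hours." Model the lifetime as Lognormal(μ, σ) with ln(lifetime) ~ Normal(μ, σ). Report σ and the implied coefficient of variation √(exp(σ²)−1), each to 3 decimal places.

If T ~ Lognormal(μ,σ) then ln T ~ Normal(μ,σ), so the p-quantile of ln T is μ + z_p·σ.
ln(2190) = 7.692 and ln(20900) = 9.948; z_{0.16} = -0.9945, z_{0.87} = 1.126.
σ = (9.948 − 7.692)/(1.126 − (-0.9945)) = 1.064.
μ = 7.692 − (-0.9945)·1.064 = 8.749.
CV = √(exp(σ²)−1) = √(exp(1.1314)−1) = 1.449.

σ ≈ 1.064, CV ≈ 1.449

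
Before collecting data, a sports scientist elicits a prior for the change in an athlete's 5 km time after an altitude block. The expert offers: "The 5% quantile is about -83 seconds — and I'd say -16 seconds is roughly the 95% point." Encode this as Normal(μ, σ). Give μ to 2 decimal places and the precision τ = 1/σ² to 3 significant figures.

μ = -49.50, τ = 0.00241

For Normal(μ,σ), the p-quantile is μ + z_p·σ. Here z_{0.05} = -1.645, z_{0.95} = 1.645.
So -83 = μ − 1.645σ and -16 = μ + 1.645σ.
Subtracting: σ = (-16 − -83)/(1.645 − (-1.645)) = 20.37.
Then μ = -83 − (-1.645)·20.37 = -49.50.
Precision τ = 1/σ² = 1/20.37² = 0.00241.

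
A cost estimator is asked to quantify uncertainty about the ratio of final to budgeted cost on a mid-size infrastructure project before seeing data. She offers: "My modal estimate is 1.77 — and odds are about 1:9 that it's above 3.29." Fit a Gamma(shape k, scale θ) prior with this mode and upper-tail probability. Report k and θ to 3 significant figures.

Gamma(k,θ) with k>1 has mode (k−1)θ, so θ = 1.77/(k−1).
Need P(X < 3.29) = 0.9 with θ tied to k this way. Start at k = 2, θ = 1.77: P(X<3.29) ≈ 0.554.
Too low — raise k to concentrate. Iterating converges to k ≈ 5.97.
Then θ = 1.77/(5.97−1) ≈ 0.356.

k ≈ 5.97, θ ≈ 0.356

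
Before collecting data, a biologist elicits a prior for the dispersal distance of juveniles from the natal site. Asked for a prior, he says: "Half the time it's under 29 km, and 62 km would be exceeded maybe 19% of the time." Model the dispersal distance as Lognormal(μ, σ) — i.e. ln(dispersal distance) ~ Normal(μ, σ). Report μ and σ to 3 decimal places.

μ ≈ 3.367, σ ≈ 0.866

If T ~ Lognormal(μ,σ) then ln T ~ Normal(μ,σ), so the p-quantile of ln T is μ + z_p·σ.
ln(29) = 3.367 and ln(62) = 4.127; z_{0.5} = 0, z_{0.81} = 0.8779.
σ = (4.127 − 3.367)/(0.8779 − (0)) = 0.866.
μ = 3.367 − (0)·0.866 = 3.367.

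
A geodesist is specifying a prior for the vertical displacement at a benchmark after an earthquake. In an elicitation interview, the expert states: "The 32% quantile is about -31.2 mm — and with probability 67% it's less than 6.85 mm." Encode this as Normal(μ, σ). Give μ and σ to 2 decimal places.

The p-quantile of Normal(μ,σ) is μ + z_p·σ, with z_{0.32} = -0.4677 and z_{0.67} = 0.4399.
Eliminate σ: μ = (z₂·x₁ − z₁·x₂)/(z₂ − z₁) = (0.4399·-31.2 − (-0.4677)·6.85)/0.9076 = -11.59.
Then σ = (x₂ − x₁)/(z₂ − z₁) = (6.85 − -31.2)/0.9076 = 41.92.

μ = -11.59, σ = 41.92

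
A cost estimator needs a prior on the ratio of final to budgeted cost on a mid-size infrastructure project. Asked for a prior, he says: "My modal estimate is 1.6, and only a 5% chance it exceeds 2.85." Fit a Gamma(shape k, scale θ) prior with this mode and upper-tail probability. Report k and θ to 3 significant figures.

Gamma(k,θ) with k>1 has mode (k−1)θ, so θ = 1.6/(k−1).
Need P(X < 2.85) = 0.95 with θ tied to k this way. Start at k = 2, θ = 1.6: P(X<2.85) ≈ 0.532.
Too low — raise k to concentrate. Iterating converges to k ≈ 9.36.
Then θ = 1.6/(9.36−1) ≈ 0.191.

k ≈ 9.36, θ ≈ 0.191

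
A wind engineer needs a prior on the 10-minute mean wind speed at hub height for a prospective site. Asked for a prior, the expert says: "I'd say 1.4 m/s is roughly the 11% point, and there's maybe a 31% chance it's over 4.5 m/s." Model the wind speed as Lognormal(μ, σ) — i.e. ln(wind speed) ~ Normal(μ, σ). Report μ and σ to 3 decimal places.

μ ≈ 1.168, σ ≈ 0.678

If T ~ Lognormal(μ,σ) then ln T ~ Normal(μ,σ), so the p-quantile of ln T is μ + z_p·σ.
ln(1.4) = 0.3365 and ln(4.5) = 1.504; z_{0.11} = -1.227, z_{0.69} = 0.4959.
σ = (1.504 − 0.3365)/(0.4959 − (-1.227)) = 0.678.
μ = 0.3365 − (-1.227)·0.678 = 1.168.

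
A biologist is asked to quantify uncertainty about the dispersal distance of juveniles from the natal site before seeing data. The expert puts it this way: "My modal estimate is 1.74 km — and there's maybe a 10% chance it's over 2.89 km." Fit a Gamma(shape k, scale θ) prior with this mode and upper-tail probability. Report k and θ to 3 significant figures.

Gamma(k,θ) with k>1 has mode (k−1)θ, so θ = 1.74/(k−1).
Need P(X < 2.89) = 0.9 with θ tied to k this way. Start at k = 2, θ = 1.74: P(X<2.89) ≈ 0.495.
Too low — raise k to concentrate. Iterating converges to k ≈ 8.33.
Then θ = 1.74/(8.33−1) ≈ 0.237.

k ≈ 8.33, θ ≈ 0.237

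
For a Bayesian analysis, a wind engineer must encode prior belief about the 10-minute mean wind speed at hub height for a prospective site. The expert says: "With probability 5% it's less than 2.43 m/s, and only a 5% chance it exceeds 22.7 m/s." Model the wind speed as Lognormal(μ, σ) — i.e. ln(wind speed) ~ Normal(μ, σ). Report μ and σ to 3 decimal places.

If T ~ Lognormal(μ,σ) then ln T ~ Normal(μ,σ), so the p-quantile of ln T is μ + z_p·σ.
ln(2.43) = 0.8879 and ln(22.7) = 3.122; z_{0.05} = -1.645, z_{0.95} = 1.645.
σ = (3.122 − 0.8879)/(1.645 − (-1.645)) = 0.679.
μ = 0.8879 − (-1.645)·0.679 = 2.005.

μ ≈ 2.005, σ ≈ 0.679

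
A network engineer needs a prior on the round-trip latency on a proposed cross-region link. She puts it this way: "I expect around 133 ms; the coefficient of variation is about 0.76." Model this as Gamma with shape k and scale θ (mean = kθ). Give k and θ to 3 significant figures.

For Gamma(k, scale θ): mean = kθ, variance = kθ², so CV = 1/√k.
CV = 0.76, hence k = 1/CV² = 1.73.
Then θ = mean/k = 133/1.73 = 76.8.

k ≈ 1.73, θ ≈ 76.8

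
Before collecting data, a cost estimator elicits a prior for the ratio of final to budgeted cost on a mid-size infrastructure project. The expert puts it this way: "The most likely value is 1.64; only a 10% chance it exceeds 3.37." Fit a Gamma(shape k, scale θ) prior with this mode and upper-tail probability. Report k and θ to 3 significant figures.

Gamma(k,θ) with k>1 has mode (k−1)θ, so θ = 1.64/(k−1).
Need P(X < 3.37) = 0.9 with θ tied to k this way. Start at k = 2, θ = 1.64: P(X<3.37) ≈ 0.609.
Too low — raise k to concentrate. Iterating converges to k ≈ 4.7.
Then θ = 1.64/(4.7−1) ≈ 0.443.

k ≈ 4.7, θ ≈ 0.443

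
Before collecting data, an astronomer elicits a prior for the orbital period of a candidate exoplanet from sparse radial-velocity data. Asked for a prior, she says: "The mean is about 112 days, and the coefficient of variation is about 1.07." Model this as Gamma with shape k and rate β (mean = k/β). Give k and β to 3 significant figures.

k ≈ 0.873, β ≈ 0.0078

For Gamma(k, rate β): mean = k/β, variance = k/β², so CV = 1/√k.
CV = 1.07, hence k = 1/CV² = 0.873.
Then β = k/mean = 0.873/112 = 0.0078.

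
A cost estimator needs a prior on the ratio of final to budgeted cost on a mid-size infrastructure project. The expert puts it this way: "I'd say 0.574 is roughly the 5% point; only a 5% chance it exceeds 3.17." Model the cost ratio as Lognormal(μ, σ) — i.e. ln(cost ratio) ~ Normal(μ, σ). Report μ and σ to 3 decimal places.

μ ≈ 0.299, σ ≈ 0.519

If T ~ Lognormal(μ,σ) then ln T ~ Normal(μ,σ), so the p-quantile of ln T is μ + z_p·σ.
ln(0.574) = -0.5551 and ln(3.17) = 1.154; z_{0.05} = -1.645, z_{0.95} = 1.645.
σ = (1.154 − -0.5551)/(1.645 − (-1.645)) = 0.519.
μ = -0.5551 − (-1.645)·0.519 = 0.299.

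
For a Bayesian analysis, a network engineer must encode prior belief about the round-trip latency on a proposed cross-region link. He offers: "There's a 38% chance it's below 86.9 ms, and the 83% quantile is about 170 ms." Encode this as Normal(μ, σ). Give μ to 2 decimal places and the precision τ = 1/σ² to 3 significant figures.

For Normal(μ,σ), the p-quantile is μ + z_p·σ. Here z_{0.38} = -0.3055, z_{0.83} = 0.9542.
So 86.9 = μ − 0.3055σ and 170 = μ + 0.9542σ.
Subtracting: σ = (170 − 86.9)/(0.9542 − (-0.3055)) = 65.97.
Then μ = 86.9 − (-0.3055)·65.97 = 107.05.
Precision τ = 1/σ² = 1/65.97² = 0.00023.

μ = 107.05, τ = 0.00023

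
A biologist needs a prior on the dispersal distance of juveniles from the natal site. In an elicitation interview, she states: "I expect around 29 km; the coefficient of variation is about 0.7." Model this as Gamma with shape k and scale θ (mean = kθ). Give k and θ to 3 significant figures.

For Gamma(k, scale θ): mean = kθ, variance = kθ², so CV = 1/√k.
CV = 0.7, hence k = 1/CV² = 2.04.
Then θ = mean/k = 29/2.04 = 14.2.

k ≈ 2.04, θ ≈ 14.2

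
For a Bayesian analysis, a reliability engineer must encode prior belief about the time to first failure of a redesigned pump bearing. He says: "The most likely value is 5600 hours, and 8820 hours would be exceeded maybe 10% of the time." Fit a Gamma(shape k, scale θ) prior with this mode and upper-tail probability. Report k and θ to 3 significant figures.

Gamma(k,θ) with k>1 has mode (k−1)θ, so θ = 5600/(k−1).
Need P(X < 8820) = 0.9 with θ tied to k this way. Start at k = 2, θ = 5600: P(X<8820) ≈ 0.467.
Too low — raise k to concentrate. Iterating converges to k ≈ 10.1.
Then θ = 5600/(10.1−1) ≈ 616.

k ≈ 10.1, θ ≈ 616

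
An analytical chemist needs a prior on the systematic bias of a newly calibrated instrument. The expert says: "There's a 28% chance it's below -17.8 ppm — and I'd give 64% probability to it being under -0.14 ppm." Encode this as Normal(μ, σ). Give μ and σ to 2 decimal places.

μ = -6.87, σ = 18.76

For Normal(μ,σ), the p-quantile is μ + z_p·σ. Here z_{0.28} = -0.5828, z_{0.64} = 0.3585.
So -17.8 = μ − 0.5828σ and -0.14 = μ + 0.3585σ.
Subtracting: σ = (-0.14 − -17.8)/(0.3585 − (-0.5828)) = 18.76.
Then μ = -17.8 − (-0.5828)·18.76 = -6.87.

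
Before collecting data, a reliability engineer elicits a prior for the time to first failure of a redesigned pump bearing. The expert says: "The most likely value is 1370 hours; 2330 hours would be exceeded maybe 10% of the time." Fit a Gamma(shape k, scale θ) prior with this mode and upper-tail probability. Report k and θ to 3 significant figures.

Gamma(k,θ) with k>1 has mode (k−1)θ, so θ = 1370/(k−1).
Need P(X < 2330) = 0.9 with θ tied to k this way. Start at k = 2, θ = 1370: P(X<2330) ≈ 0.507.
Too low — raise k to concentrate. Iterating converges to k ≈ 7.71.
Then θ = 1370/(7.71−1) ≈ 204.

k ≈ 7.71, θ ≈ 204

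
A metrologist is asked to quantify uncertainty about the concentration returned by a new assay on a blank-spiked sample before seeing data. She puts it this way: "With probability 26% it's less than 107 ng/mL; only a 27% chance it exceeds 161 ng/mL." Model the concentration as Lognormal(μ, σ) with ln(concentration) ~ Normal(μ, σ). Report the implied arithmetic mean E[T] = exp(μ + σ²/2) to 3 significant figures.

E[T] ≈ 139 ng/mL

If T ~ Lognormal(μ,σ) then ln T ~ Normal(μ,σ), so the p-quantile of ln T is μ + z_p·σ.
ln(107) = 4.673 and ln(161) = 5.081; z_{0.26} = -0.6433, z_{0.73} = 0.6128.
σ = (5.081 − 4.673)/(0.6128 − (-0.6433)) = 0.325.
μ = 4.673 − (-0.6433)·0.325 = 4.882.
E[T] = exp(μ + σ²/2) = exp(4.882 + 0.0529) = 139 ng/mL.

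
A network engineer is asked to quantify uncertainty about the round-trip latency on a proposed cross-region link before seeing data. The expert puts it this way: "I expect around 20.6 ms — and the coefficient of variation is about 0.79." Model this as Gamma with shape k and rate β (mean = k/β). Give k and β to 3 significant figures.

k ≈ 1.6, β ≈ 0.0778

For Gamma(k, rate β): mean = k/β, variance = k/β², so CV = 1/√k.
CV = 0.79, hence k = 1/CV² = 1.6.
Then β = k/mean = 1.6/20.6 = 0.0778.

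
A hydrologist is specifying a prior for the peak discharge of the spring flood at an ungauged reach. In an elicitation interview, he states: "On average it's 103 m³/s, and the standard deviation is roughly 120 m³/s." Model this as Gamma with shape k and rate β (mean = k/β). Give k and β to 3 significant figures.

For Gamma(k, rate β): mean = k/β, variance = k/β², so CV = 1/√k.
CV = SD/mean = 120/103 = 1.165, hence k = 1/CV² = 0.737.
Then β = k/mean = 0.737/103 = 0.00715.

k ≈ 0.737, β ≈ 0.00715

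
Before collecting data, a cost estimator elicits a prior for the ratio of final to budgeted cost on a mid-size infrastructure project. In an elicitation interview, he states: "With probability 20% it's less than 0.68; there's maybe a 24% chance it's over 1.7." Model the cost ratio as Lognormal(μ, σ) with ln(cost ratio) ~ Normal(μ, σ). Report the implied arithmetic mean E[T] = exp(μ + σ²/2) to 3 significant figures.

E[T] ≈ 1.33

If T ~ Lognormal(μ,σ) then ln T ~ Normal(μ,σ), so the p-quantile of ln T is μ + z_p·σ.
ln(0.68) = -0.3857 and ln(1.7) = 0.5306; z_{0.2} = -0.8416, z_{0.76} = 0.7063.
σ = (0.5306 − -0.3857)/(0.7063 − (-0.8416)) = 0.592.
μ = -0.3857 − (-0.8416)·0.592 = 0.113.
E[T] = exp(μ + σ²/2) = exp(0.113 + 0.1752) = 1.33.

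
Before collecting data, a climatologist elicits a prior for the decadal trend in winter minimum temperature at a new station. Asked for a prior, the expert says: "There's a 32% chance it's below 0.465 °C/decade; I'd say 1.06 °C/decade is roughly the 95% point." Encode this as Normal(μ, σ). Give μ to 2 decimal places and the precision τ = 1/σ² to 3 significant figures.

The p-quantile of Normal(μ,σ) is μ + z_p·σ, with z_{0.32} = -0.4677 and z_{0.95} = 1.645.
Eliminate σ: μ = (z₂·x₁ − z₁·x₂)/(z₂ − z₁) = (1.645·0.465 − (-0.4677)·1.06)/2.113 = 0.60.
Then σ = (x₂ − x₁)/(z₂ − z₁) = (1.06 − 0.465)/2.113 = 0.28.
Precision τ = 1/σ² = 1/0.2816² = 12.6.

μ = 0.60, τ = 12.6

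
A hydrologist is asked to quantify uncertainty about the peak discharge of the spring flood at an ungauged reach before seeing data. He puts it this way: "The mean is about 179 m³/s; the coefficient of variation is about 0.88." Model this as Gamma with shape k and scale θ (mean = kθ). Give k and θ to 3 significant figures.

For Gamma(k, scale θ): mean = kθ, variance = kθ², so CV = 1/√k.
CV = 0.88, hence k = 1/CV² = 1.29.
Then θ = mean/k = 179/1.29 = 139.

k ≈ 1.29, θ ≈ 139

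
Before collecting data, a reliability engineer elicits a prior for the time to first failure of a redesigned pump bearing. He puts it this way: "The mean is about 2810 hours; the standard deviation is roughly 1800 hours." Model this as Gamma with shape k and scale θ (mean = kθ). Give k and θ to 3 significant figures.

k ≈ 2.44, θ ≈ 1150

For Gamma(k, scale θ): mean = kθ, variance = kθ², so CV = 1/√k.
CV = SD/mean = 1800/2810 = 0.6406, hence k = 1/CV² = 2.44.
Then θ = mean/k = 2810/2.44 = 1150.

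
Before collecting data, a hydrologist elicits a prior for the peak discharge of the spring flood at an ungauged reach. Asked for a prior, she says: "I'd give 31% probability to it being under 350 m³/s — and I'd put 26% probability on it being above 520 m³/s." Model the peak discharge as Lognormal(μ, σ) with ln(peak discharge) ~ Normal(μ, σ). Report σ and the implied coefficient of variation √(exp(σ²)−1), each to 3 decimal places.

σ ≈ 0.348, CV ≈ 0.358

If T ~ Lognormal(μ,σ) then ln T ~ Normal(μ,σ), so the p-quantile of ln T is μ + z_p·σ.
ln(350) = 5.858 and ln(520) = 6.254; z_{0.31} = -0.4959, z_{0.74} = 0.6433.
σ = (6.254 − 5.858)/(0.6433 − (-0.4959)) = 0.348.
μ = 5.858 − (-0.4959)·0.348 = 6.030.
CV = √(exp(σ²)−1) = √(exp(0.1208)−1) = 0.358.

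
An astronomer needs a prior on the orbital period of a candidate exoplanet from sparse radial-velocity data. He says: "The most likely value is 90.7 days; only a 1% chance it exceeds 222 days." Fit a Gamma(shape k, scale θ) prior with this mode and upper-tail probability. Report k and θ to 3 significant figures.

k ≈ 6.88, θ ≈ 15.4

Gamma(k,θ) with k>1 has mode (k−1)θ, so θ = 90.7/(k−1).
Need P(X < 222) = 0.99 with θ tied to k this way. Start at k = 2, θ = 90.7: P(X<222) ≈ 0.702.
Too low — raise k to concentrate. Iterating converges to k ≈ 6.88.
Then θ = 90.7/(6.88−1) ≈ 15.4.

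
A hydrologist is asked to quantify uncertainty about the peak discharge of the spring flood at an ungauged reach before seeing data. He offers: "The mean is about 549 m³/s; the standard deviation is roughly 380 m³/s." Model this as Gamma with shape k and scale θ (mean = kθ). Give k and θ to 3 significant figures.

k ≈ 2.09, θ ≈ 263

For Gamma(k, scale θ): mean = kθ, variance = kθ², so CV = 1/√k.
CV = SD/mean = 380/549 = 0.6922, hence k = 1/CV² = 2.09.
Then θ = mean/k = 549/2.09 = 263.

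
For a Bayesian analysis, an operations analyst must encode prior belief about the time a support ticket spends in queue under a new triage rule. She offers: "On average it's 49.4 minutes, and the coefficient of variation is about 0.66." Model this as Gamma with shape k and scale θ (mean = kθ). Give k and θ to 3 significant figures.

For Gamma(k, scale θ): mean = kθ, variance = kθ², so CV = 1/√k.
CV = 0.66, hence k = 1/CV² = 2.3.
Then θ = mean/k = 49.4/2.3 = 21.5.

k ≈ 2.3, θ ≈ 21.5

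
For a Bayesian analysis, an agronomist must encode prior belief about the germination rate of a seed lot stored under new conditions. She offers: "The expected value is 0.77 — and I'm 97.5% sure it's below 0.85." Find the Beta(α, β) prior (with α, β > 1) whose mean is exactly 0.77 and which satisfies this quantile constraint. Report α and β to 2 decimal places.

α ≈ 70.15, β ≈ 20.95

With mean 0.77 fixed, write α = 0.77s, β = 0.23s where s = α+β.
Need P(θ < 0.85) = 0.975 under Beta(0.77s, 0.23s). Normal approximation: (q−m)/√(m(1−m)/s) ≈ z_{0.975} = 1.96, so s ≈ 0.77·0.23·(1.96)²/(0.85−0.77)² = 106.3.
At s = 106.3: P(θ<0.85) ≈ 0.983. Adjusting to match 0.975 gives s ≈ 91.10.
So α = 0.77·91.10 ≈ 70.15, β = 0.23·91.10 ≈ 20.95.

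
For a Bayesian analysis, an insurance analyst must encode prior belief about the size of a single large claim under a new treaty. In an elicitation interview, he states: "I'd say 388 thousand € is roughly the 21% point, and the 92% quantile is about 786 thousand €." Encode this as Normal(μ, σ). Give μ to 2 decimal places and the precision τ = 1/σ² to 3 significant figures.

μ = 533.13, τ = 3.09e-05

For Normal(μ,σ), the p-quantile is μ + z_p·σ. Here z_{0.21} = -0.8064, z_{0.92} = 1.405.
So 388 = μ − 0.8064σ and 786 = μ + 1.405σ.
Subtracting: σ = (786 − 388)/(1.405 − (-0.8064)) = 179.97.
Then μ = 388 − (-0.8064)·179.97 = 533.13.
Precision τ = 1/σ² = 1/180² = 3.09e-05.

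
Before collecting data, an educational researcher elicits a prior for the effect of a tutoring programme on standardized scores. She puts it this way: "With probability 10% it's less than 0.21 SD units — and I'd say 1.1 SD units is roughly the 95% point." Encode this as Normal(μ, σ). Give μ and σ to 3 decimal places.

The p-quantile of Normal(μ,σ) is μ + z_p·σ, with z_{0.1} = -1.282 and z_{0.95} = 1.645.
Eliminate σ: μ = (z₂·x₁ − z₁·x₂)/(z₂ − z₁) = (1.645·0.21 − (-1.282)·1.1)/2.926 = 0.600.
Then σ = (x₂ − x₁)/(z₂ − z₁) = (1.1 − 0.21)/2.926 = 0.304.

μ = 0.600, σ = 0.304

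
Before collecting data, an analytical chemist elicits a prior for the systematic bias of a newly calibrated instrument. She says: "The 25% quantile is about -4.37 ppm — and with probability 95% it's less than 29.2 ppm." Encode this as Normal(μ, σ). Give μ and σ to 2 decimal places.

μ = 5.39, σ = 14.47

The p-quantile of Normal(μ,σ) is μ + z_p·σ, with z_{0.25} = -0.6745 and z_{0.95} = 1.645.
Eliminate σ: μ = (z₂·x₁ − z₁·x₂)/(z₂ − z₁) = (1.645·-4.37 − (-0.6745)·29.2)/2.319 = 5.39.
Then σ = (x₂ − x₁)/(z₂ − z₁) = (29.2 − -4.37)/2.319 = 14.47.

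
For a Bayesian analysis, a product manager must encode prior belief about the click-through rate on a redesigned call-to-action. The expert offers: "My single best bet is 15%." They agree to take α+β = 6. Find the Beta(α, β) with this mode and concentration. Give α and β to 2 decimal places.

α = 1.60, β = 4.40

For α,β > 1 the Beta mode is (α−1)/(α+β−2). With α+β = 6, the mode is (α−1)/4.
Set (α−1)/4 = 0.15 → α = 1 + 0.15·4 = 1.60.
β = 6 − α = 4.40.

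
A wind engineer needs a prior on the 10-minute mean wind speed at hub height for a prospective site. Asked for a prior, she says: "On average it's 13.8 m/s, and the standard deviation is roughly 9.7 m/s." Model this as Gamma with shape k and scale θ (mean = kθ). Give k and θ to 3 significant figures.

For Gamma(k, scale θ): mean = kθ, variance = kθ², so CV = 1/√k.
CV = SD/mean = 9.7/13.8 = 0.7029, hence k = 1/CV² = 2.02.
Then θ = mean/k = 13.8/2.02 = 6.82.

k ≈ 2.02, θ ≈ 6.82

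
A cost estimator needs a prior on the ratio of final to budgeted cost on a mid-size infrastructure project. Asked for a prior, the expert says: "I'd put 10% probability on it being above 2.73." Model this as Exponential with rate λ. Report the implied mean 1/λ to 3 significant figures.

P(T > 2.73) = e^(−λ·2.73) = 0.1, so λ = −ln(0.1)/2.73 = 0.843.
Mean = 1/λ = 1.19.

mean ≈ 1.19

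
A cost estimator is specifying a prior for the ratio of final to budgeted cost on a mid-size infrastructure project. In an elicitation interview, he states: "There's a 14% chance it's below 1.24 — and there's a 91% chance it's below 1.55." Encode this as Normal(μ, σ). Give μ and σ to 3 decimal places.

μ = 1.378, σ = 0.128

The p-quantile of Normal(μ,σ) is μ + z_p·σ, with z_{0.14} = -1.08 and z_{0.91} = 1.341.
Eliminate σ: μ = (z₂·x₁ − z₁·x₂)/(z₂ − z₁) = (1.341·1.24 − (-1.08)·1.55)/2.421 = 1.378.
Then σ = (x₂ − x₁)/(z₂ − z₁) = (1.55 − 1.24)/2.421 = 0.128.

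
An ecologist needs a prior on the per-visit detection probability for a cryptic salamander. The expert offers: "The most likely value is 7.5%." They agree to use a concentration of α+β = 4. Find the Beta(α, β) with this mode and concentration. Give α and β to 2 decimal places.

For α,β > 1 the Beta mode is (α−1)/(α+β−2). With α+β = 4, the mode is (α−1)/2.
Set (α−1)/2 = 0.075 → α = 1 + 0.075·2 = 1.15.
β = 4 − α = 2.85.

α = 1.15, β = 2.85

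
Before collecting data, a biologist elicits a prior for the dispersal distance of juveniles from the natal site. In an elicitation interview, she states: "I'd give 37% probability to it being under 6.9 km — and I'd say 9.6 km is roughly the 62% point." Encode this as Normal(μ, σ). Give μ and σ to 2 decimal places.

For Normal(μ,σ), the p-quantile is μ + z_p·σ. Here z_{0.37} = -0.3319, z_{0.62} = 0.3055.
So 6.9 = μ − 0.3319σ and 9.6 = μ + 0.3055σ.
Subtracting: σ = (9.6 − 6.9)/(0.3055 − (-0.3319)) = 4.24.
Then μ = 6.9 − (-0.3319)·4.24 = 8.31.

μ = 8.31, σ = 4.24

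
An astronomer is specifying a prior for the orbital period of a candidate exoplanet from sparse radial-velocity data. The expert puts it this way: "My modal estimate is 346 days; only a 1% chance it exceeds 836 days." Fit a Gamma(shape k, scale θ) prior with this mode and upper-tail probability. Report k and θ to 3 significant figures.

Gamma(k,θ) with k>1 has mode (k−1)θ, so θ = 346/(k−1).
Need P(X < 836) = 0.99 with θ tied to k this way. Start at k = 2, θ = 346: P(X<836) ≈ 0.695.
Too low — raise k to concentrate. Iterating converges to k ≈ 7.08.
Then θ = 346/(7.08−1) ≈ 56.9.

k ≈ 7.08, θ ≈ 56.9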